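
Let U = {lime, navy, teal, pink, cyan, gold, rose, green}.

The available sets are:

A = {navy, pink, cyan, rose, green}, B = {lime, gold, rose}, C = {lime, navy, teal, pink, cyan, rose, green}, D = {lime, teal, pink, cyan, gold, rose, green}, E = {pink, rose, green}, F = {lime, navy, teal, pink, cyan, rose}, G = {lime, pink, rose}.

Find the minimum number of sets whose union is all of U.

D and F together: D ∪ F = {lime, navy, teal, pink, cyan, gold, rose, green} — every item is covered.
No single set has all 8 items (the largest, C, has 7), so 2 is optimal.

2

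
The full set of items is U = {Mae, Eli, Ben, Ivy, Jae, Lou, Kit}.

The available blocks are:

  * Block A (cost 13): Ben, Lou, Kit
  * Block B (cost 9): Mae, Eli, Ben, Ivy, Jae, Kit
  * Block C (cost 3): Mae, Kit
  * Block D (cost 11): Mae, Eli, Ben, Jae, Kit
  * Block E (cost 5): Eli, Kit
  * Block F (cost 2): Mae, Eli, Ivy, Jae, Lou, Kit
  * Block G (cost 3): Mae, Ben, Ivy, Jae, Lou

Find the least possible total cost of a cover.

F, G together cover every item (F ∪ G = {Mae, Eli, Ben, Ivy, Jae, Lou, Kit}); total cost 2 + 3 = 5.
No covering selection has total cost below 5.

5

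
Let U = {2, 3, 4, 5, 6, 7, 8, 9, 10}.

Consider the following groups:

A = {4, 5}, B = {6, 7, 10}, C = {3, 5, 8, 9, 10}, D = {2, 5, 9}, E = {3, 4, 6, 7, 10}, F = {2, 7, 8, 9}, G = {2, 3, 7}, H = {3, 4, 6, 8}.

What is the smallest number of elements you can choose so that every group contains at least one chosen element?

3

T = {2, 5, 6} meets every group (each contains at least one member of T), and |T| = 3.
No choice of 2 elements meets every group, so 3 is the minimum.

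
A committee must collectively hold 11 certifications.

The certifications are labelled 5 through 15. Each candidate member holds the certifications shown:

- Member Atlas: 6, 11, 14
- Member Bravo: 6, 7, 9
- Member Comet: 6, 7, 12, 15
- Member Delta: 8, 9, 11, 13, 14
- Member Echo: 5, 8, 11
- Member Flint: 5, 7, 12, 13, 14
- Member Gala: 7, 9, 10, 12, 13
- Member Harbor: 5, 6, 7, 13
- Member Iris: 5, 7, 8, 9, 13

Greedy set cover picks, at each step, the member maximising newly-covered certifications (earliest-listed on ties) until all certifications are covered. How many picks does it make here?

Greedy: pick Delta (covers 5 new) → pick Comet (covers 4 new) → pick Echo (covers 1 new) → pick Gala (covers 1 new). Total picks: 4.

4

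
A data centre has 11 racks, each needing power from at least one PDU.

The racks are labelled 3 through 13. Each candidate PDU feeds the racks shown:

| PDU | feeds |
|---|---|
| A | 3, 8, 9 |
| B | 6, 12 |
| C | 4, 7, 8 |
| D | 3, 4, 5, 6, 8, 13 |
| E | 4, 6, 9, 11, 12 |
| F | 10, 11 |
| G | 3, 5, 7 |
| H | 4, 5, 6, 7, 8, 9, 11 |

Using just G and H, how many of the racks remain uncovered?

Union of G, H = {3, 4, 5, 6, 7, 8, 9, 11}.
Not covered: 10, 12, 13 — 3 racks.

3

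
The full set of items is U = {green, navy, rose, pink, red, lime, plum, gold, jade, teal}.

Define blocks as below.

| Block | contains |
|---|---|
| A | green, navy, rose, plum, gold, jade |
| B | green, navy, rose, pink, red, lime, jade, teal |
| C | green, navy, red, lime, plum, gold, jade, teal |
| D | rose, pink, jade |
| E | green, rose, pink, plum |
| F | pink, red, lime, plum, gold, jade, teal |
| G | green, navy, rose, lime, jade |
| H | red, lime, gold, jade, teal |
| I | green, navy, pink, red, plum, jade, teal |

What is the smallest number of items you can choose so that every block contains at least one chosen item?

2

T = {rose, red} meets every block (each contains at least one member of T), and |T| = 2.
The blocks E, H are pairwise disjoint, so any hitting set needs a separate item for each — at least 2. Hence 2 is optimal.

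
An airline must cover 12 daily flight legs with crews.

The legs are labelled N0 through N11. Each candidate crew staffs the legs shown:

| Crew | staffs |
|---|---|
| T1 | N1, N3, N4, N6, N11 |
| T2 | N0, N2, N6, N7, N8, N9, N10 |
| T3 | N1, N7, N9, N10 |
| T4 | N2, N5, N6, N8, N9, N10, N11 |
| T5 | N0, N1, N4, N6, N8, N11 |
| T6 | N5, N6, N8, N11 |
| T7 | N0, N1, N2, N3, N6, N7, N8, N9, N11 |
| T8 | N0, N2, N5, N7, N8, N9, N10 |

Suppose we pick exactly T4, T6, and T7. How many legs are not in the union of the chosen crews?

1

Union of T4, T6, T7 = {N0, N1, N2, N3, N5, N6, N7, N8, N9, N10, N11}.
Not covered: N4 — 1 leg.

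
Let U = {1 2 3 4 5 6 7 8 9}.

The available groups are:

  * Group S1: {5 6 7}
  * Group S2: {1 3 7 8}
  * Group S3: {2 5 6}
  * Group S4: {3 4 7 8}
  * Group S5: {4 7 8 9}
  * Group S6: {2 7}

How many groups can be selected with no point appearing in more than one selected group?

S3, S5 are pairwise disjoint (S3={2,5,6}; S5={4,7,8,9}).
Every remaining group overlaps one of these, and no 3 of the listed groups are pairwise disjoint, so 2 is the maximum.

2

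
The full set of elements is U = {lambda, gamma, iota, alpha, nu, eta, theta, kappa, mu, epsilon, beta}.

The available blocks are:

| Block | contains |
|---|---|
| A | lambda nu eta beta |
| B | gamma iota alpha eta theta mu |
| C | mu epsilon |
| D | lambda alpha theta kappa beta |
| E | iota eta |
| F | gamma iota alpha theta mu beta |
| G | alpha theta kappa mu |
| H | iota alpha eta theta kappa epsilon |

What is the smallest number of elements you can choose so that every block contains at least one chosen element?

Take T = {eta, theta, epsilon}. Each listed block contains at least one of these, so T is a hitting set of size 3.
The blocks C, D, E are pairwise disjoint, so any hitting set needs a separate element for each — at least 3. Hence 3 is optimal.

3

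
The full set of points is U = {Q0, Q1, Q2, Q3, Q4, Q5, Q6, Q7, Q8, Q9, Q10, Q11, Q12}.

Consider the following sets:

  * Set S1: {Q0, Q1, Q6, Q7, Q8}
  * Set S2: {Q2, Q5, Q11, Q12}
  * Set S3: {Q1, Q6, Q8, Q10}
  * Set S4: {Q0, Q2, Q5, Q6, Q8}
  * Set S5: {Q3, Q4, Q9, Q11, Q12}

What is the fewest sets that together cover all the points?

4

S1 and S2 and S3 and S5 together: S1 ∪ S2 ∪ S3 ∪ S5 = {Q0, Q1, Q2, Q3, Q4, Q5, Q6, Q7, Q8, Q9, Q10, Q11, Q12} — every point is covered.
No 3 of the 5 sets cover everything (all 10 combinations miss at least one point), so 4 is optimal.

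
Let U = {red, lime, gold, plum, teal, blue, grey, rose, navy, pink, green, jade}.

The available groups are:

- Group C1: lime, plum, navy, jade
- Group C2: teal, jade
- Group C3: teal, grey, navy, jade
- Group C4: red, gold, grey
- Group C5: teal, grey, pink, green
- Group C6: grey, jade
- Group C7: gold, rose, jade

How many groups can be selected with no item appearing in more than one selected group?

2

C2, C4 are pairwise disjoint (C2={teal,jade}; C4={red,gold,grey}).
Every remaining group overlaps one of these, and no 3 of the listed groups are pairwise disjoint, so 2 is the maximum.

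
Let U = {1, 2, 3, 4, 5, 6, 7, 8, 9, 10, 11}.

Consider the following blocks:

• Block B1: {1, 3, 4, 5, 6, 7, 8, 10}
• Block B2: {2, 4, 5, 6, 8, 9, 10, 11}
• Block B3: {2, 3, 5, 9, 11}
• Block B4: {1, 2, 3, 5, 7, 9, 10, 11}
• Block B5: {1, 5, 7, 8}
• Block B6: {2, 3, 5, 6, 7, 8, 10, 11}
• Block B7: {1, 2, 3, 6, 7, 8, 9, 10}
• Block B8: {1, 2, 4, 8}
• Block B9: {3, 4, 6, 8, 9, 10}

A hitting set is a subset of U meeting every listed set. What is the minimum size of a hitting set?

2

The 2 items {5, 8} hit every block.
No single item lies in every block, so at least 2 are needed and 2 is optimal.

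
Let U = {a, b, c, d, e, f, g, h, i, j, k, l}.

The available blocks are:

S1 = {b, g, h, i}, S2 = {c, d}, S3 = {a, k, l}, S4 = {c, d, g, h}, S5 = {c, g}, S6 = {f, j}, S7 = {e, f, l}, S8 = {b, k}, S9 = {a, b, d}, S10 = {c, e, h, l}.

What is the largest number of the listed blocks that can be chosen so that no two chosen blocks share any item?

S1, S2, S3, S6 are pairwise disjoint (S1={b,g,h,i}; S2={c,d}; S3={a,k,l}; S6={f,j}).
Every remaining block overlaps one of these, and no 5 of the listed blocks are pairwise disjoint, so 4 is the maximum.

4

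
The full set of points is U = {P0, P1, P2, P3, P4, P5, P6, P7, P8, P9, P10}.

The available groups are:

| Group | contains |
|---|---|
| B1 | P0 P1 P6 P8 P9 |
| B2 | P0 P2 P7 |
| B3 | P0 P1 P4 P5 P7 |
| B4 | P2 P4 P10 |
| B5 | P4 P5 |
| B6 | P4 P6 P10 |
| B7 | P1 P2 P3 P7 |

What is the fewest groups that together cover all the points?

Take {B1, B3, B6, B7}. Their union is {P0, P1, P2, P3, P4, P5, P6, P7, P8, P9, P10}, which is all 11 points.
No 3 of the 7 groups cover everything (all 35 combinations miss at least one point), so 4 is optimal.

4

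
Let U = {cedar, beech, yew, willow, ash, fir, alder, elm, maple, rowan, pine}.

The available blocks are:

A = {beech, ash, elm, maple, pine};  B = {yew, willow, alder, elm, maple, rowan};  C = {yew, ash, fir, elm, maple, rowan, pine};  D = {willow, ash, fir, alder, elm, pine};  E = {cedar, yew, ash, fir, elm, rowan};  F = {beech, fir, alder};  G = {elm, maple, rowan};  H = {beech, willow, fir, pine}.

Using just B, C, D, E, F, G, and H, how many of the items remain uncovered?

Union of B, C, D, E, F, G, H = {cedar, beech, yew, willow, ash, fir, alder, elm, maple, rowan, pine} — that's every item, so 0 are uncovered.

0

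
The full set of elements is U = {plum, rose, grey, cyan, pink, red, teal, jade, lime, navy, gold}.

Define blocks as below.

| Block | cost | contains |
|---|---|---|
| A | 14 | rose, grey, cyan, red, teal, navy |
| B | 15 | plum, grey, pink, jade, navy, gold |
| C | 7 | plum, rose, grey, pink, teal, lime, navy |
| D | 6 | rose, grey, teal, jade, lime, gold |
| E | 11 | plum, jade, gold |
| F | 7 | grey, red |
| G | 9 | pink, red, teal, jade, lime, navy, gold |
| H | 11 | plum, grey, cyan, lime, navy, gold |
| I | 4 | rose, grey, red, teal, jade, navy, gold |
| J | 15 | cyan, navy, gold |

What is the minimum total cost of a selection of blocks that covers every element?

C, H, I together cover every element (C ∪ H ∪ I = {plum, rose, grey, cyan, pink, red, teal, jade, lime, navy, gold}); total cost 7 + 11 + 4 = 22.
No covering selection has total cost below 22.

22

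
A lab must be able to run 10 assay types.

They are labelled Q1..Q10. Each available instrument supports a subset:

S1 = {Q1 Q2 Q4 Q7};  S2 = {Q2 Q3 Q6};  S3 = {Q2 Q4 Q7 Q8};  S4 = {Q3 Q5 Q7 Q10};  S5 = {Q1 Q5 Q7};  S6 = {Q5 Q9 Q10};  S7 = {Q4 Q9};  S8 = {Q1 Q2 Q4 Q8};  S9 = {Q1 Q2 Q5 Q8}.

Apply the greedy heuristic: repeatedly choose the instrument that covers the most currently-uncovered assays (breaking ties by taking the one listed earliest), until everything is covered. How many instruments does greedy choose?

Greedy: pick S1 (covers 4 new) → pick S4 (covers 3 new) → pick S2 (covers 1 new) → pick S3 (covers 1 new) → pick S6 (covers 1 new). Total picks: 5.
(The true minimum cover uses only 4 instruments, so greedy is not optimal here.)

5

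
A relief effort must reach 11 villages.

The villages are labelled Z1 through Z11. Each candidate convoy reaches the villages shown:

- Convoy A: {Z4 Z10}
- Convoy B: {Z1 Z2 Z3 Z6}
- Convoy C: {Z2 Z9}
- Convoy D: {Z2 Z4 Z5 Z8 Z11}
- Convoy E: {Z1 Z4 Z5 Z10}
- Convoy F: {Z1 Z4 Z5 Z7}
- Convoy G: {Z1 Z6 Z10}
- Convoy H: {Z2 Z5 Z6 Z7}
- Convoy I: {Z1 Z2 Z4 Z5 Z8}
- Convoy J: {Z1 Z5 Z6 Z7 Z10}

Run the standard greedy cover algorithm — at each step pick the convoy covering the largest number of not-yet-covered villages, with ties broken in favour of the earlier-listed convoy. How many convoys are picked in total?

4

Greedy: pick D (covers 5 new) → pick J (covers 4 new) → pick B (covers 1 new) → pick C (covers 1 new). Total picks: 4.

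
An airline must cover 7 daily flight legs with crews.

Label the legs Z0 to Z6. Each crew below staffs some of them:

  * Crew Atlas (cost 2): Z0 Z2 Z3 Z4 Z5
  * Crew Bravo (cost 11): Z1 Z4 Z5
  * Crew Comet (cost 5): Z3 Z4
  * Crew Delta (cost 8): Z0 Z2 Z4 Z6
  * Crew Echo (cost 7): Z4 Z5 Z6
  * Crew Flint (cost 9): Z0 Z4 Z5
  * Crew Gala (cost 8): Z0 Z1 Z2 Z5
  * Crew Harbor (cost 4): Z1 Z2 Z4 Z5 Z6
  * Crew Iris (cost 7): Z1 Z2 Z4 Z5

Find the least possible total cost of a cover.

6

Atlas, Harbor together cover every leg (Atlas ∪ Harbor = {Z0, Z1, Z2, Z3, Z4, Z5, Z6}); total cost 2 + 4 = 6.
No covering selection has total cost below 6.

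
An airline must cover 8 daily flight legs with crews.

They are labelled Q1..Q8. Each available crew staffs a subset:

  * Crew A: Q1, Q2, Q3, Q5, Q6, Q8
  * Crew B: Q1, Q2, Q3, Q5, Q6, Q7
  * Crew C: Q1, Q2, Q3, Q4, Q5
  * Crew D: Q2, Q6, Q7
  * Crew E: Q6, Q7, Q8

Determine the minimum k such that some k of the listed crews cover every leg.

C and E together: C ∪ E = {Q1, Q2, Q3, Q4, Q5, Q6, Q7, Q8} — every leg is covered.
No single crew has all 8 legs (the largest, A, has 6), so 2 is optimal.

2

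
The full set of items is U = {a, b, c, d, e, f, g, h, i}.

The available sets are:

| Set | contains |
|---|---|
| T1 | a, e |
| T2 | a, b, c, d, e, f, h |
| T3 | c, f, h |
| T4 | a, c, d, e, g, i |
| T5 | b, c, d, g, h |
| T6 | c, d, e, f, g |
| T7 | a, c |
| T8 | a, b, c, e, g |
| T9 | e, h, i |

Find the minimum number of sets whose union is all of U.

2

T2 and T4 together: T2 ∪ T4 = {a, b, c, d, e, f, g, h, i} — every item is covered.
No single set has all 9 items (the largest, T2, has 7), so 2 is optimal.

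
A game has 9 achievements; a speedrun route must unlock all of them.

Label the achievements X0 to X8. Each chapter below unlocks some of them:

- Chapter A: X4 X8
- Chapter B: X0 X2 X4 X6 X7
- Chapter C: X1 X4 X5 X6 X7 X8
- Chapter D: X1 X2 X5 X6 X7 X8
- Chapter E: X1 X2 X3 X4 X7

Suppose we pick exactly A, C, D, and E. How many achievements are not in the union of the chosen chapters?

1

Union of A, C, D, E = {X1, X2, X3, X4, X5, X6, X7, X8}.
Not covered: X0 — 1 achievement.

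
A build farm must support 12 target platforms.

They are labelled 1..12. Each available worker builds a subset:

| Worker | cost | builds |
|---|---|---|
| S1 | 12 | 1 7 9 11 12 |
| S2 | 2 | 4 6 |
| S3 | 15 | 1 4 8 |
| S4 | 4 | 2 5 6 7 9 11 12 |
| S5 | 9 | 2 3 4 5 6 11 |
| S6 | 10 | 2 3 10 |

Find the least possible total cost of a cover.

S3, S4, S6 together cover every platform (S3 ∪ S4 ∪ S6 = {1, 2, 3, 4, 5, 6, 7, 8, 9, 10, 11, 12}); total cost 15 + 4 + 10 = 29.
The greedy pick S4, S2, S6, S3 costs 31; no covering selection beats 29.

29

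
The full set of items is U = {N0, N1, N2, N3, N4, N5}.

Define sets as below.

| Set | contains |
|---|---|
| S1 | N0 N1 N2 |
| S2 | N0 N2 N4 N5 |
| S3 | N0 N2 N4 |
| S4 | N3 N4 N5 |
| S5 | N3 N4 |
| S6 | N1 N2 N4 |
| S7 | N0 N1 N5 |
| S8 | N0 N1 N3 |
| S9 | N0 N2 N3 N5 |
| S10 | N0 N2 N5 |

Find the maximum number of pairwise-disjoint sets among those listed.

2

S1, S5 are pairwise disjoint (S1={N0,N1,N2}; S5={N3,N4}).
Every remaining set overlaps one of these, and no 3 of the listed sets are pairwise disjoint, so 2 is the maximum.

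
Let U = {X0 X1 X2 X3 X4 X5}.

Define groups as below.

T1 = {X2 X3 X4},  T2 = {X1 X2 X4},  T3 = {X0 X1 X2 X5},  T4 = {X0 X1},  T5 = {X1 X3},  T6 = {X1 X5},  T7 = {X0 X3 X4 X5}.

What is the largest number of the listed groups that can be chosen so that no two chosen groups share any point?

2

T1, T4 are pairwise disjoint (T1={X2,X3,X4}; T4={X0,X1}).
Every remaining group overlaps one of these, and no 3 of the listed groups are pairwise disjoint, so 2 is the maximum.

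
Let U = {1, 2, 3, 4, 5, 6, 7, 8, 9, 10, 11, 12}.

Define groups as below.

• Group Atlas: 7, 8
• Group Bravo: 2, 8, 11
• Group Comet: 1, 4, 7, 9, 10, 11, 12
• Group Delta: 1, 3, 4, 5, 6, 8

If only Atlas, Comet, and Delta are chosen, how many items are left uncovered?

Union of Atlas, Comet, Delta = {1, 3, 4, 5, 6, 7, 8, 9, 10, 11, 12}.
Not covered: 2 — 1 item.

1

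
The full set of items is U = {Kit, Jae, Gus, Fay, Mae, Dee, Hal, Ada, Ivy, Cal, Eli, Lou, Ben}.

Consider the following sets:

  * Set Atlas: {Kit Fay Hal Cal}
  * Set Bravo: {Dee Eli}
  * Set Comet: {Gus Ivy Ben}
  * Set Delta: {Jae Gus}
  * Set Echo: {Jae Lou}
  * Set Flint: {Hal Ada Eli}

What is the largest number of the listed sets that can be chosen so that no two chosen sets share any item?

4

Atlas, Bravo, Comet, Echo are pairwise disjoint (Atlas={Kit,Fay,Hal,Cal}; Bravo={Dee,Eli}; Comet={Gus,Ivy,Ben}; Echo={Jae,Lou}).
Every remaining set overlaps one of these, and no 5 of the listed sets are pairwise disjoint, so 4 is the maximum.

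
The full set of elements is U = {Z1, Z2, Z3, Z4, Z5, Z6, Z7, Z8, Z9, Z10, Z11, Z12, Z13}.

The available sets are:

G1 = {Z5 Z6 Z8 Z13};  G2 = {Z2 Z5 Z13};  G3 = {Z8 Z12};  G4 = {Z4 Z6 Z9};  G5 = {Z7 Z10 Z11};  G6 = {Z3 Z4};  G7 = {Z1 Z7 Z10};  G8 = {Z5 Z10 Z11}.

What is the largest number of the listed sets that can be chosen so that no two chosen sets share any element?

G2, G3, G5, G6 are pairwise disjoint (G2={Z2,Z5,Z13}; G3={Z8,Z12}; G5={Z7,Z10,Z11}; G6={Z3,Z4}).
Every remaining set overlaps one of these, and no 5 of the listed sets are pairwise disjoint, so 4 is the maximum.

4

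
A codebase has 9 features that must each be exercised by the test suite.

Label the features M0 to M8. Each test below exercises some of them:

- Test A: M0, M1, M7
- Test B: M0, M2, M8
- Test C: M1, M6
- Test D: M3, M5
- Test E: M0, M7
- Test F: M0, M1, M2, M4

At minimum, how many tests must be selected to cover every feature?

Take {B, C, D, E, F}. Their union is {M0, M1, M2, M3, M4, M5, M6, M7, M8}, which is all 9 features.
No 4 of the 6 tests cover everything (all 15 combinations miss at least one feature), so 5 is optimal.

5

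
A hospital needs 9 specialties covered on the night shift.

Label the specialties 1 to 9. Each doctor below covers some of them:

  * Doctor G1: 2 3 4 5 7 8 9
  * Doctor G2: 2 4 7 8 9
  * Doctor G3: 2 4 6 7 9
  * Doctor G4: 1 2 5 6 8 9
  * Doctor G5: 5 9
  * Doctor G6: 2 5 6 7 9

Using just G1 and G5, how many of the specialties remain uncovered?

2

Union of G1, G5 = {2, 3, 4, 5, 7, 8, 9}.
Not covered: 1, 6 — 2 specialties.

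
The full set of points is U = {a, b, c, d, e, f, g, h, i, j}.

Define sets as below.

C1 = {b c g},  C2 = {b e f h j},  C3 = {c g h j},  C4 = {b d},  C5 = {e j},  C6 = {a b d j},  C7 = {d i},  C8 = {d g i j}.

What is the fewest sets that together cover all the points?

4

C2 and C3 and C6 and C8 together: C2 ∪ C3 ∪ C6 ∪ C8 = {a, b, c, d, e, f, g, h, i, j} — every point is covered.
No 3 of the 8 sets cover everything (all 56 combinations miss at least one point), so 4 is optimal.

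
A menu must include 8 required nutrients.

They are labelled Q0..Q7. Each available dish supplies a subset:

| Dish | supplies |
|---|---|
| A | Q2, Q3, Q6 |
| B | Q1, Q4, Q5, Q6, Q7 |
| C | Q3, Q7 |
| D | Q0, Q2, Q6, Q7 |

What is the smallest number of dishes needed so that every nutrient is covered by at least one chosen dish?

3

B and C and D together: B ∪ C ∪ D = {Q0, Q1, Q2, Q3, Q4, Q5, Q6, Q7} — every nutrient is covered.
Only D contains Q0, so D is forced; the remaining 4 nutrients need at least 2 more dishes (each remaining dish adds at most 3) — so at least 3 dishes are needed, and 3 is optimal.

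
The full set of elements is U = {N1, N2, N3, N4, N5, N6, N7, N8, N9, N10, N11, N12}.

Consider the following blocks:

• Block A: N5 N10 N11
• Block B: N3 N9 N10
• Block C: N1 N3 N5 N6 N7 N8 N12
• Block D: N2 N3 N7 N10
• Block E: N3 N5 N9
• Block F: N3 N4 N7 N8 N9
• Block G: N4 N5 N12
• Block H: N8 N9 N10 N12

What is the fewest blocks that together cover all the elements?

A, C, D, and F cover everything between them: the union {N1, N2, N3, N4, N5, N6, N7, N8, N9, N10, N11, N12} is all of U.
Only C contains N1, so C is forced; the remaining 5 elements need at least 3 more blocks (each remaining block adds at most 2) — so at least 4 blocks are needed, and 4 is optimal.

4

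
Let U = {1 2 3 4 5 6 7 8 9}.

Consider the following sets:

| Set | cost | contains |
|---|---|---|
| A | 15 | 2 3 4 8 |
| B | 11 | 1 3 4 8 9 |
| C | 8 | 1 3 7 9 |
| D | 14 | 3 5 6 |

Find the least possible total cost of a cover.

37

A, C, D together cover every item (A ∪ C ∪ D = {1, 2, 3, 4, 5, 6, 7, 8, 9}); total cost 15 + 8 + 14 = 37.
No covering selection has total cost below 37.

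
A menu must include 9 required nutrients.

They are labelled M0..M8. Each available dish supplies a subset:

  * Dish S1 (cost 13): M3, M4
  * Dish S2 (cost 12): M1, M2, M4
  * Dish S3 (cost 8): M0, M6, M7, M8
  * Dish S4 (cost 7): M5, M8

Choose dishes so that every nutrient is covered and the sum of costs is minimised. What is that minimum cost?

S1, S2, S3, S4 together cover every nutrient (S1 ∪ S2 ∪ S3 ∪ S4 = {M0, M1, M2, M3, M4, M5, M6, M7, M8}); total cost 13 + 12 + 8 + 7 = 40.
No covering selection has total cost below 40.

40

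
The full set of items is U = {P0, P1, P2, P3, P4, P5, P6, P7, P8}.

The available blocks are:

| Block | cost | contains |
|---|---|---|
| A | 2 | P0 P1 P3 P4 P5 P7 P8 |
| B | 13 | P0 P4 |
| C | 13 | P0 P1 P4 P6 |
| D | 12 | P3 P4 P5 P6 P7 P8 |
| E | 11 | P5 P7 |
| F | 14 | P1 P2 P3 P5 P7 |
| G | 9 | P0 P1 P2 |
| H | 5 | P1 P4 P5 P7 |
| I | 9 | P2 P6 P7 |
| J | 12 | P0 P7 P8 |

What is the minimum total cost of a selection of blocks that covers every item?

A, I together cover every item (A ∪ I = {P0, P1, P2, P3, P4, P5, P6, P7, P8}); total cost 2 + 9 = 11.
No covering selection has total cost below 11.

11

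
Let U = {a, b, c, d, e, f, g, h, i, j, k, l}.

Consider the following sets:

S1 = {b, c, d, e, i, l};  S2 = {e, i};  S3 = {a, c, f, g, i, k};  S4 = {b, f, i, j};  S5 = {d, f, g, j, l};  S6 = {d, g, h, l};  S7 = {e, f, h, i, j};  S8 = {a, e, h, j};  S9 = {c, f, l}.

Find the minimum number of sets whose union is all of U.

S1 and S3 and S8 together: S1 ∪ S3 ∪ S8 = {a, b, c, d, e, f, g, h, i, j, k, l} — every point is covered.
Only S3 contains k, so S3 is forced; the remaining 6 points need at least 2 more sets (each remaining set adds at most 4) — so at least 3 sets are needed, and 3 is optimal.

3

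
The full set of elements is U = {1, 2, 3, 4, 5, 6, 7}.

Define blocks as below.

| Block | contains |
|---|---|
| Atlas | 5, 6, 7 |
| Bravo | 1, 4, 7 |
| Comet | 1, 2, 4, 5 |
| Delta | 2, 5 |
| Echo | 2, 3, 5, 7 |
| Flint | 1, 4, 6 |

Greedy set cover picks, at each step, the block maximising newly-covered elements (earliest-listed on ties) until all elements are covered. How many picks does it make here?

Greedy: pick Comet (covers 4 new) → pick Atlas (covers 2 new) → pick Echo (covers 1 new). Total picks: 3.
(The true minimum cover uses only 2 blocks, so greedy is not optimal here.)

3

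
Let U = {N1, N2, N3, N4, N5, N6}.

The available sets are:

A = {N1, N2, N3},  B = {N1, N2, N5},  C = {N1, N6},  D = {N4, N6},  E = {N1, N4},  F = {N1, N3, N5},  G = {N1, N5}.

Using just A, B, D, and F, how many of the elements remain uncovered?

0

Union of A, B, D, F = {N1, N2, N3, N4, N5, N6} — that's every element, so 0 are uncovered.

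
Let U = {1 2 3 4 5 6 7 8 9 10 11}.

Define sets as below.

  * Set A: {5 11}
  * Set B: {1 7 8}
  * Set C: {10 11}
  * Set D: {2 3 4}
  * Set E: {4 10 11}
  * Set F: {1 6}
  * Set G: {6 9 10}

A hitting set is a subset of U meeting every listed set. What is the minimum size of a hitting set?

4

The 4 points {1, 2, 6, 11} hit every set.
The sets A, B, D, G are pairwise disjoint, so any hitting set needs a separate point for each — at least 4. Hence 4 is optimal.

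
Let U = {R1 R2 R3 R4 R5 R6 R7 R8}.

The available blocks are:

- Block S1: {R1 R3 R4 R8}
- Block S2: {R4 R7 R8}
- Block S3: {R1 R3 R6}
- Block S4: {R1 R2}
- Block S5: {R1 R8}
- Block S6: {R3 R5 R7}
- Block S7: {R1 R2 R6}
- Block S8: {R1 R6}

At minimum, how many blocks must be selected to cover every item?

S1, S6, and S7 cover everything between them: the union {R1, R2, R3, R4, R5, R6, R7, R8} is all of U.
Only S6 contains R5, so S6 is forced; the remaining 5 items need at least 2 more blocks (each remaining block adds at most 3) — so at least 3 blocks are needed, and 3 is optimal.

3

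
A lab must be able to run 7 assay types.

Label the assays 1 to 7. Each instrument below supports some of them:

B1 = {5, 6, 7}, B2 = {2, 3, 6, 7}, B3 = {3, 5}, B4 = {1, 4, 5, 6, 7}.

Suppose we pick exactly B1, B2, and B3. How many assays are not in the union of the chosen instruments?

Union of B1, B2, B3 = {2, 3, 5, 6, 7}.
Not covered: 1, 4 — 2 assays.

2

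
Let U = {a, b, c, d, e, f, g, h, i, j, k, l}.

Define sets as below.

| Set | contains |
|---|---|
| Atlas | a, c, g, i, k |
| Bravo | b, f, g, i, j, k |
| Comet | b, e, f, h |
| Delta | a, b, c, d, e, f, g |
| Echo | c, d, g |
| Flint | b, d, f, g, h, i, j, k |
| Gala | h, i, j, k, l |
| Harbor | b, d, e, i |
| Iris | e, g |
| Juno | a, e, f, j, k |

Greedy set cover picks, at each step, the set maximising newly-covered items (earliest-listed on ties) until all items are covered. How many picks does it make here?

3

Greedy: pick Flint (covers 8 new) → pick Delta (covers 3 new) → pick Gala (covers 1 new). Total picks: 3.
(The true minimum cover uses only 2 sets, so greedy is not optimal here.)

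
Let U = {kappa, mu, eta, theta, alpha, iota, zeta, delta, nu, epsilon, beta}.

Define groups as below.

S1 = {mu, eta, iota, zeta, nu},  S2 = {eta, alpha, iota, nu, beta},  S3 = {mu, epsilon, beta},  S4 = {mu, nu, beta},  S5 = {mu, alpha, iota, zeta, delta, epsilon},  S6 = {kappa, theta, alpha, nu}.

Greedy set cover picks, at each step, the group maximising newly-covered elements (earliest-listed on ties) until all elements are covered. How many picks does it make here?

3

Greedy: pick S5 (covers 6 new) → pick S2 (covers 3 new) → pick S6 (covers 2 new). Total picks: 3.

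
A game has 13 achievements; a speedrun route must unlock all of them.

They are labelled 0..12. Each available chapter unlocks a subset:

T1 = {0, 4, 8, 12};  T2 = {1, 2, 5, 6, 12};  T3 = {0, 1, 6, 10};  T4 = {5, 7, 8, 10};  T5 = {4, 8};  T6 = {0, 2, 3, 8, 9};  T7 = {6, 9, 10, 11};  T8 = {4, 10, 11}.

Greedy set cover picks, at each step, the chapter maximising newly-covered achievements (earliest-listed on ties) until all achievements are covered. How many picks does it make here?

4

Greedy: pick T2 (covers 5 new) → pick T6 (covers 4 new) → pick T8 (covers 3 new) → pick T4 (covers 1 new). Total picks: 4.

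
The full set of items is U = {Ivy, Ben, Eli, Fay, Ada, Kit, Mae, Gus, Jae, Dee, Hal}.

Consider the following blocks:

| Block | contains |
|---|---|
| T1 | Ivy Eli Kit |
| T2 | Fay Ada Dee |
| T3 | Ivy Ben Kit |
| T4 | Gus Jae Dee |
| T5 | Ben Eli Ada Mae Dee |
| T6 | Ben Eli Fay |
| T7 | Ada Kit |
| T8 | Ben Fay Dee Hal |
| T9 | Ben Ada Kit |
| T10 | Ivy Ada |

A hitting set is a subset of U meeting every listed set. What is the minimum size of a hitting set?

4

Take H = {Ivy, Fay, Ada, Dee}. Each listed block contains at least one of these, so H is a hitting set of size 4.
No choice of 3 items meets every block, so 4 is the minimum.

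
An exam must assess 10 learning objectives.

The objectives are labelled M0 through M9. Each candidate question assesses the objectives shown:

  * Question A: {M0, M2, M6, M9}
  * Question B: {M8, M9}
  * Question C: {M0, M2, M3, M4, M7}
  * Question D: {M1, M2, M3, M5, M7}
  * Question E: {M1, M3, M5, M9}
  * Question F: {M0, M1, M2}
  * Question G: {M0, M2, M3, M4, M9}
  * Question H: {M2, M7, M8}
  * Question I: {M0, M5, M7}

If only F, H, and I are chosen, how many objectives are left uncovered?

4

Union of F, H, I = {M0, M1, M2, M5, M7, M8}.
Not covered: M3, M4, M6, M9 — 4 objectives.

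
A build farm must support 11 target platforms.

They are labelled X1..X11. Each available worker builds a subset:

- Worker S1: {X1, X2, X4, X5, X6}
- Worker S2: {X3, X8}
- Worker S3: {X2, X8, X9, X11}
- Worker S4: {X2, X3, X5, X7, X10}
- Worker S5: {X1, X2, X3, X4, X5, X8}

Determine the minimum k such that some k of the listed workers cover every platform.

3

Take {S1, S3, S4}. Their union is {X1, X2, X3, X4, X5, X6, X7, X8, X9, X10, X11}, which is all 11 platforms.
Only S1 contains X6, so S1 is forced; the remaining 6 platforms need at least 2 more workers (each remaining worker adds at most 3) — so at least 3 workers are needed, and 3 is optimal.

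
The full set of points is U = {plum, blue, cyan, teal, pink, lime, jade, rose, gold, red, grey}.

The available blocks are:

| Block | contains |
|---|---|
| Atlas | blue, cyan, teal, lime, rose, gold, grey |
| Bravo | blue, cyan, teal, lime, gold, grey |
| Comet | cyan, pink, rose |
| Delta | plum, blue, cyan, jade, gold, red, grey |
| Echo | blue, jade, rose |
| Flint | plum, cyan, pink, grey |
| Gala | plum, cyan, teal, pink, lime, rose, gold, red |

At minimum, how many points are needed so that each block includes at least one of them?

2

The 2 points {blue, cyan} hit every block.
The blocks Echo, Flint are pairwise disjoint, so any hitting set needs a separate point for each — at least 2. Hence 2 is optimal.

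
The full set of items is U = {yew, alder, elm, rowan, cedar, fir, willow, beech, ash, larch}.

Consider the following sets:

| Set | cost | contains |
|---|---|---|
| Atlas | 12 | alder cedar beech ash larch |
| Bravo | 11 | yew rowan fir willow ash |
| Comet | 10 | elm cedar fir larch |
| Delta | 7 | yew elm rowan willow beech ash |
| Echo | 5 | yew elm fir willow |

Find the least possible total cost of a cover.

24

Atlas, Delta, Echo together cover every item (Atlas ∪ Delta ∪ Echo = {yew, alder, elm, rowan, cedar, fir, willow, beech, ash, larch}); total cost 12 + 7 + 5 = 24.
The greedy pick Delta, Comet, Atlas costs 29; no covering selection beats 24.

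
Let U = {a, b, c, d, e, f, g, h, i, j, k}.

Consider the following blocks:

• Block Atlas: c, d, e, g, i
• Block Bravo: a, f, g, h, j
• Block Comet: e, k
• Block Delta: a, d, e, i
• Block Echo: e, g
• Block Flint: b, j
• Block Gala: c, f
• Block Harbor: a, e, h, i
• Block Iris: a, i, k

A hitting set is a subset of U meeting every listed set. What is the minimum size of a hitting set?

4

T = {c, e, i, j} meets every block (each contains at least one member of T), and |T| = 4.
The blocks Echo, Flint, Gala, Iris are pairwise disjoint, so any hitting set needs a separate item for each — at least 4. Hence 4 is optimal.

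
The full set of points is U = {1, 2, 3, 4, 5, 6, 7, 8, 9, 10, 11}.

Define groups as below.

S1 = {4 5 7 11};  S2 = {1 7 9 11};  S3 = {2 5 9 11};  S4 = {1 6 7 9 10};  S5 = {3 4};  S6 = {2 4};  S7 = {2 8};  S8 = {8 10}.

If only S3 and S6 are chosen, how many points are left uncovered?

Union of S3, S6 = {2, 4, 5, 9, 11}.
Not covered: 1, 3, 6, 7, 8, 10 — 6 points.

6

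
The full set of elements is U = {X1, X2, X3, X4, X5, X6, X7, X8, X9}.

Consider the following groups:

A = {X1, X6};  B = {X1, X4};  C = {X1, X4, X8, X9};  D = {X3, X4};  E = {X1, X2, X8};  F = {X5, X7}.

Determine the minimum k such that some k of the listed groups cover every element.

5

A and C and D and E and F together: A ∪ C ∪ D ∪ E ∪ F = {X1, X2, X3, X4, X5, X6, X7, X8, X9} — every element is covered.
No 4 of the 6 groups cover everything (all 15 combinations miss at least one element), so 5 is optimal.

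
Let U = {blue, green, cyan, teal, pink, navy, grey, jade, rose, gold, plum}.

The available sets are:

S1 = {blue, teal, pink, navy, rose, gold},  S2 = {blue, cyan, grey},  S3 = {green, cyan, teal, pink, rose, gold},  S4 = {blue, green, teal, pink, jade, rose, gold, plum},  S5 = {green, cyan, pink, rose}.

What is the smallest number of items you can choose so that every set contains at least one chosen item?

Take H = {blue, cyan}. Each listed set contains at least one of these, so H is a hitting set of size 2.
No single item lies in every set, so at least 2 are needed and 2 is optimal.

2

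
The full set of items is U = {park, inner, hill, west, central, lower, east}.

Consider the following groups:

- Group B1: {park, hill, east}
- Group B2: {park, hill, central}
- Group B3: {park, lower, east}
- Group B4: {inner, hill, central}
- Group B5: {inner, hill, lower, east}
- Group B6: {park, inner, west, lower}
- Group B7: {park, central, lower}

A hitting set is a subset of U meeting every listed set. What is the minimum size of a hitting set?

The 2 items {park, inner} hit every group.
The groups B3, B4 are pairwise disjoint, so any hitting set needs a separate item for each — at least 2. Hence 2 is optimal.

2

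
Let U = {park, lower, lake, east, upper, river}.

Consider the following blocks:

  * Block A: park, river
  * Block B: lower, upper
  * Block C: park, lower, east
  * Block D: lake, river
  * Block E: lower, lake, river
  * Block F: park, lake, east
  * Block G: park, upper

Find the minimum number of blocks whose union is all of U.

3

B, D, and F cover everything between them: the union {park, lower, lake, east, upper, river} is all of U.
No 2 of the 7 blocks cover everything (all 21 combinations miss at least one point), so 3 is optimal.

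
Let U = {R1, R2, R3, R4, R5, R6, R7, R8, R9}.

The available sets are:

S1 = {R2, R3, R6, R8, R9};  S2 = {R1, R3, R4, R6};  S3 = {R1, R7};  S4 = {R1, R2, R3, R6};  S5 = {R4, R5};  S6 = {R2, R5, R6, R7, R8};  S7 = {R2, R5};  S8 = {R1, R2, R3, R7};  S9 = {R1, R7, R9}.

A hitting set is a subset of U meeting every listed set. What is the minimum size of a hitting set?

H = {R2, R4, R7} meets every set (each contains at least one member of H), and |H| = 3.
The sets S1, S3, S5 are pairwise disjoint, so any hitting set needs a separate item for each — at least 3. Hence 3 is optimal.

3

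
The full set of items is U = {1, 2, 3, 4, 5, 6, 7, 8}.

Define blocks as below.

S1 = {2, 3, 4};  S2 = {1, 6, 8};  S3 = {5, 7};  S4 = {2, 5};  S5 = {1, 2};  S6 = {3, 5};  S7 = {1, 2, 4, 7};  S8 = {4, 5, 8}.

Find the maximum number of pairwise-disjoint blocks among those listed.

S1, S2, S3 are pairwise disjoint (S1={2,3,4}; S2={1,6,8}; S3={5,7}).
Every remaining block overlaps one of these, and no 4 of the listed blocks are pairwise disjoint, so 3 is the maximum.

3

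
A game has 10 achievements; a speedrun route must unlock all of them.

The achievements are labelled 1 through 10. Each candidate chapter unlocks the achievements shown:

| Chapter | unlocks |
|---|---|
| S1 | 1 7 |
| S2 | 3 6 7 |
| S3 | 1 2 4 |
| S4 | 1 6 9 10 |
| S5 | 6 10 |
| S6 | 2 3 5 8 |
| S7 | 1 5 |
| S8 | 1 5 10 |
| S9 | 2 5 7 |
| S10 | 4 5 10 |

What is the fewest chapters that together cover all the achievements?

S4 and S6 and S9 and S10 together: S4 ∪ S6 ∪ S9 ∪ S10 = {1, 2, 3, 4, 5, 6, 7, 8, 9, 10} — every achievement is covered.
No 3 of the 10 chapters cover everything (all 120 combinations miss at least one achievement), so 4 is optimal.

4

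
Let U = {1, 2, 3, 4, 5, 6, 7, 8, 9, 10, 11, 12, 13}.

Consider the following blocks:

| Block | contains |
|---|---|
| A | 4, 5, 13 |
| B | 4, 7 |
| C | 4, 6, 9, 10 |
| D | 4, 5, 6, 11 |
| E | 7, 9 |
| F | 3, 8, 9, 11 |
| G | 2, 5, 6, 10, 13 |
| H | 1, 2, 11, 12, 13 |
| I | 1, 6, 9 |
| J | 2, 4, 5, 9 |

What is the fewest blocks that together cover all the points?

4

Take {B, F, G, H}. Their union is {1, 2, 3, 4, 5, 6, 7, 8, 9, 10, 11, 12, 13}, which is all 13 points.
No 3 of the 10 blocks cover everything (all 120 combinations miss at least one point), so 4 is optimal.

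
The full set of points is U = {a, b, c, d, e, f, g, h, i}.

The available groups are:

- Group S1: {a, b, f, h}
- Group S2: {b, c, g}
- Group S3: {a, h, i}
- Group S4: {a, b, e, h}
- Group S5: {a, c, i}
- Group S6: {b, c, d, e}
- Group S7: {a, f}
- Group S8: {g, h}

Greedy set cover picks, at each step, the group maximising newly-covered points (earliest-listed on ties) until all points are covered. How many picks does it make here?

Greedy: pick S1 (covers 4 new) → pick S6 (covers 3 new) → pick S2 (covers 1 new) → pick S3 (covers 1 new). Total picks: 4.

4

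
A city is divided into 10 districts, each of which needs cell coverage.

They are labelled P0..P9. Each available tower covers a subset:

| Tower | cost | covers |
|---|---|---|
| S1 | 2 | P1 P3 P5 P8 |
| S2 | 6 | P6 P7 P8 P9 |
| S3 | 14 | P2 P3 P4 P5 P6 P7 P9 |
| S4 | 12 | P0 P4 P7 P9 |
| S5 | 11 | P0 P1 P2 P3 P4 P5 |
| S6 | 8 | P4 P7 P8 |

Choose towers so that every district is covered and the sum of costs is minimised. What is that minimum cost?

17

S2, S5 together cover every district (S2 ∪ S5 = {P0, P1, P2, P3, P4, P5, P6, P7, P8, P9}); total cost 6 + 11 = 17.
The greedy pick S1, S2, S5 costs 19; no covering selection beats 17.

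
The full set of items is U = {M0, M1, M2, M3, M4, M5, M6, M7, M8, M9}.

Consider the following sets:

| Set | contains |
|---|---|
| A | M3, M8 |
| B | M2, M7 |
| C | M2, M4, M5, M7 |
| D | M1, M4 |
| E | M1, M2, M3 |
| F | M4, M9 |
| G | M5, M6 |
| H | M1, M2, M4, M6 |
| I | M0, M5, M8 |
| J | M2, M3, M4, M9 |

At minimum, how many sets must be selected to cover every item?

Take {C, H, I, J}. Their union is {M0, M1, M2, M3, M4, M5, M6, M7, M8, M9}, which is all 10 items.
No 3 of the 10 sets cover everything (all 120 combinations miss at least one item), so 4 is optimal.

4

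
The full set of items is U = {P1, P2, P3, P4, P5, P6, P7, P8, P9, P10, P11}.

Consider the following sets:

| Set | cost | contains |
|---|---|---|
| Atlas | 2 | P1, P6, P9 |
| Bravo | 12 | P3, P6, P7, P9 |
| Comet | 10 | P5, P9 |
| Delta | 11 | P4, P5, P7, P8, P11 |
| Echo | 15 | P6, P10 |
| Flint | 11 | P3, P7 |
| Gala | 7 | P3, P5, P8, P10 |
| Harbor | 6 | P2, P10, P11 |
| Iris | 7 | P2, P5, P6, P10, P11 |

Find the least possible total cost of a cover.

26

Atlas, Delta, Gala, Harbor together cover every item (Atlas ∪ Delta ∪ Gala ∪ Harbor = {P1, P2, P3, P4, P5, P6, P7, P8, P9, P10, P11}); total cost 2 + 11 + 7 + 6 = 26.
No covering selection has total cost below 26.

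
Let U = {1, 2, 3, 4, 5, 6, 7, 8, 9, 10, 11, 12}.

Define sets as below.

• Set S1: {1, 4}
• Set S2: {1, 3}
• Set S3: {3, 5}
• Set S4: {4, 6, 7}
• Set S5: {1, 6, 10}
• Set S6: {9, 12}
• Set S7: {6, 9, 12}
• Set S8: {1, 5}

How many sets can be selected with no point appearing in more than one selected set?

3

S4, S6, S8 are pairwise disjoint (S4={4,6,7}; S6={9,12}; S8={1,5}).
Every remaining set overlaps one of these, and no 4 of the listed sets are pairwise disjoint, so 3 is the maximum.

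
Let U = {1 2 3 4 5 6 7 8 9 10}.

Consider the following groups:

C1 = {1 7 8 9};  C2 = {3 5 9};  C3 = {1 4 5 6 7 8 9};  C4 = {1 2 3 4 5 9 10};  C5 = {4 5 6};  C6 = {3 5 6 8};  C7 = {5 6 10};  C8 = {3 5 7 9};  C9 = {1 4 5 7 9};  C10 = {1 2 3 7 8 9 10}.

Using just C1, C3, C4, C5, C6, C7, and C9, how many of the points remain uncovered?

Union of C1, C3, C4, C5, C6, C7, C9 = {1, 2, 3, 4, 5, 6, 7, 8, 9, 10} — that's every point, so 0 are uncovered.

0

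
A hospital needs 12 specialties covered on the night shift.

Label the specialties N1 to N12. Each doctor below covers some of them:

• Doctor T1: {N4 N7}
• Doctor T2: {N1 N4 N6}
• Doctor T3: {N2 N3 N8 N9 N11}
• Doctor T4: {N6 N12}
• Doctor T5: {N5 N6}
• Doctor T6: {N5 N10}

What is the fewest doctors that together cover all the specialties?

Take {T1, T2, T3, T4, T6}. Their union is {N1, N2, N3, N4, N5, N6, N7, N8, N9, N10, N11, N12}, which is all 12 specialties.
No 4 of the 6 doctors cover everything (all 15 combinations miss at least one specialty), so 5 is optimal.

5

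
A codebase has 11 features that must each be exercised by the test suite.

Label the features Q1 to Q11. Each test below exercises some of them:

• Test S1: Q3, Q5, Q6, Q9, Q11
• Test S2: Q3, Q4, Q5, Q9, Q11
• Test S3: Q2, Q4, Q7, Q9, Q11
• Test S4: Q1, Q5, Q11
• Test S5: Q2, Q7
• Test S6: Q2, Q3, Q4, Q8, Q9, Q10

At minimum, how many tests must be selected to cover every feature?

Take {S1, S3, S4, S6}. Their union is {Q1, Q2, Q3, Q4, Q5, Q6, Q7, Q8, Q9, Q10, Q11}, which is all 11 features.
No 3 of the 6 tests cover everything (all 20 combinations miss at least one feature), so 4 is optimal.

4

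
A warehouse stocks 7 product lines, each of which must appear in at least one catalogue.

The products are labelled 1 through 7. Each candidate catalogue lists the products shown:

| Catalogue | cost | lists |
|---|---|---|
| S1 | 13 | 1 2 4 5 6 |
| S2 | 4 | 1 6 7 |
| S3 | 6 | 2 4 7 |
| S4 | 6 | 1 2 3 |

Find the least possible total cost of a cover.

23

S1, S2, S4 together cover every product (S1 ∪ S2 ∪ S4 = {1, 2, 3, 4, 5, 6, 7}); total cost 13 + 4 + 6 = 23.
The greedy pick S2, S3, S4, S1 costs 29; no covering selection beats 23.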